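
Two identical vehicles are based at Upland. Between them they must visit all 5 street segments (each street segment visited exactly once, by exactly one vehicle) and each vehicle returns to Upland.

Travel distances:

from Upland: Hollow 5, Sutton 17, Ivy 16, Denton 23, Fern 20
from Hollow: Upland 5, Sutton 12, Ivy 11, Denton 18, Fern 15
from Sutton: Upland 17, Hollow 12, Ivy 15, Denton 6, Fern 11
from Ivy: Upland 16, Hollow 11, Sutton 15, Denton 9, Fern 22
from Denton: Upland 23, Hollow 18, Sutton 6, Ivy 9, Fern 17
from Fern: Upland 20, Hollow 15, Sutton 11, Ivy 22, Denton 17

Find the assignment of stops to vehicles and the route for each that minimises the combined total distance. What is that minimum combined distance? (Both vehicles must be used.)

72 — the smallest possible combined total.

Check every non-empty split of the stops between the two vehicles; for each half take its own optimal tour:
  {Hollow} + {Sutton, Ivy, Denton, Fern}: 10 + 62 = 72
  {Sutton} + {Hollow, Ivy, Denton, Fern}: 34 + 62 = 96
  {Hollow, Sutton} + {Ivy, Denton, Fern}: 34 + 62 = 96
  {Ivy} + {Hollow, Sutton, Denton, Fern}: 32 + 60 = 92
  {Hollow, Ivy} + {Sutton, Denton, Fern}: 32 + 60 = 92
  {Sutton, Ivy} + {Hollow, Denton, Fern}: 48 + 60 = 108
  … (15 splits in total)
Best: vehicle 1 Upland → Hollow → Upland = 10; vehicle 2 Upland → Ivy → Denton → Sutton → Fern → Upland = 62; combined 72.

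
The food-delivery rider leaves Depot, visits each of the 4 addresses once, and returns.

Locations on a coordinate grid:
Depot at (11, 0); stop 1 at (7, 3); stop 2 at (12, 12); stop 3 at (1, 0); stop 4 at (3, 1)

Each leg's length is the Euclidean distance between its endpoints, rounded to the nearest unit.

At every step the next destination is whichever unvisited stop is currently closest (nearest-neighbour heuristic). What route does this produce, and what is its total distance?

At Depot the remaining stops are stop 1 5, stop 4 8, stop 3 10, stop 2 12; go to stop 1.
At stop 1 the remaining stops are stop 4 4, stop 3 7, stop 2 10; go to stop 4.
At stop 4 the remaining stops are stop 3 2, stop 2 14; go to stop 3.
At stop 3 the remaining stops are stop 2 16; go to stop 2.
Return stop 2→Depot: 12.
Total = 5 + 4 + 2 + 16 + 12 = 39.

39 along Depot → stop 1 → stop 4 → stop 3 → stop 2 → Depot.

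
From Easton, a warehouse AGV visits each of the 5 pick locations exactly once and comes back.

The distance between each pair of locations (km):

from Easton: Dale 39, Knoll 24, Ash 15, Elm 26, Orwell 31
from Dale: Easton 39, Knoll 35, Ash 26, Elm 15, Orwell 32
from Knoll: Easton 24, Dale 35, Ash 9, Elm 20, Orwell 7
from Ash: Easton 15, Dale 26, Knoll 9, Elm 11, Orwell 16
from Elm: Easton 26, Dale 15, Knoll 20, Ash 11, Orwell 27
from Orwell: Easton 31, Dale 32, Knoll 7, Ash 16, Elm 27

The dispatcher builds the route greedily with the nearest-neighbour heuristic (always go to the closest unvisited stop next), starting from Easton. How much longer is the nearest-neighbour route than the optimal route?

Excess over optimum: 8 km.

From Easton: Ash=15, Knoll=24, Elm=26, Orwell=31, Dale=39 → choose Ash (15).
From Ash: Knoll=9, Elm=11, Orwell=16, Dale=26 → choose Knoll (9).
From Knoll: Orwell=7, Elm=20, Dale=35 → choose Orwell (7).
From Orwell: Elm=27, Dale=32 → choose Elm (27).
From Elm: Dale=15 → choose Dale (15).
NN route Easton → Ash → Knoll → Orwell → Elm → Dale → Easton costs 112.
Optimal: Easton → Knoll → Orwell → Dale → Elm → Ash → Easton costs 104 (by enumerating all 60 distinct tours).
Excess = 112 − 104 = 8.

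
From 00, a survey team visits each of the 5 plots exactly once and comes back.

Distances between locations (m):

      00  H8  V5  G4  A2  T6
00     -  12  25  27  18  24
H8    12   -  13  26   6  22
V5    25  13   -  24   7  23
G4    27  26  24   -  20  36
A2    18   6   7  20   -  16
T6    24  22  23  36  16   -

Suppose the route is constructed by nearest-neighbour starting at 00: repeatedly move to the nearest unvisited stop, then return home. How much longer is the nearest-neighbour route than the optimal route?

From 00: H8=12, A2=18, T6=24, V5=25, G4=27 → choose H8 (12).
From H8: A2=6, V5=13, T6=22, G4=26 → choose A2 (6).
From A2: V5=7, T6=16, G4=20 → choose V5 (7).
From V5: T6=23, G4=24 → choose T6 (23).
From T6: G4=36 → choose G4 (36).
NN route 00 → H8 → A2 → V5 → T6 → G4 → 00 costs 111.
Optimal: 00 → H8 → A2 → T6 → V5 → G4 → 00 costs 108 (by enumerating all 60 distinct tours).
Excess = 111 − 108 = 3.

Excess over optimum: 3 m.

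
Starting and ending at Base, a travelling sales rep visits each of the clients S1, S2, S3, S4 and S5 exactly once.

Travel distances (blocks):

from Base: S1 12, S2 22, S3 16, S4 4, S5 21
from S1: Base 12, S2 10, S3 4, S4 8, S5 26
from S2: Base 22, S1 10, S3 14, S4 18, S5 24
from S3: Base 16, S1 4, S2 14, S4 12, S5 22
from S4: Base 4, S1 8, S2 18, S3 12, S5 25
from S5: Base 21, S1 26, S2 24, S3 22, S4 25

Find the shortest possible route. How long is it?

Base→S1→S2→S3→S4→S5→Base: 12+10+14+12+25+21 = 94
Base→S1→S2→S3→S5→S4→Base: 12+10+14+22+25+4 = 87
Base→S1→S2→S4→S3→S5→Base: 12+10+18+12+22+21 = 95
Base→S1→S2→S4→S5→S3→Base: 12+10+18+25+22+16 = 103
Base→S1→S2→S5→S3→S4→Base: 12+10+24+22+12+4 = 84
Base→S1→S2→S5→S4→S3→Base: 12+10+24+25+12+16 = 99
Base→S1→S3→S2→S4→S5→Base: 12+4+14+18+25+21 = 94
Base→S1→S3→S2→S5→S4→Base: 12+4+14+24+25+4 = 83
Base→S1→S3→S4→S2→S5→Base: 12+4+12+18+24+21 = 91
Base→S1→S3→S4→S5→S2→Base: 12+4+12+25+24+22 = 99
Base→S1→S3→S5→S2→S4→Base: 12+4+22+24+18+4 = 84
Base→S1→S3→S5→S4→S2→Base: 12+4+22+25+18+22 = 103
Base→S1→S4→S2→S3→S5→Base: 12+8+18+14+22+21 = 95
Base→S1→S4→S2→S5→S3→Base: 12+8+18+24+22+16 = 100
… (46 more)
Base→S4→S1→S3→S2→S5→Base: 4+8+4+14+24+21 = 75  ← best
The minimum is 75.
One optimal route: Base → S4 → S1 → S3 → S2 → S5 → Base (or its reverse).

75 blocks — the shortest possible round trip.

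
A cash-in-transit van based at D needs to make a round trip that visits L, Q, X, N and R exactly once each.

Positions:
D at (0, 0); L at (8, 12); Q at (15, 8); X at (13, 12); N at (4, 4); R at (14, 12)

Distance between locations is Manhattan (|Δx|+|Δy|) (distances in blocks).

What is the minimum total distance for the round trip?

Minimum total distance: 54 blocks.

With 5 stops there are 5!/2 = 60 distinct round trips (a route and its reverse cost the same).
D → L → Q → X → N → R → D: 20+11+6+17+18+26 = 98
D → L → Q → X → R → N → D: 20+11+6+1+18+8 = 64
D → L → Q → N → X → R → D: 20+11+15+17+1+26 = 90
D → L → Q → N → R → X → D: 20+11+15+18+1+25 = 90
D → L → Q → R → X → N → D: 20+11+5+1+17+8 = 62
D → L → Q → R → N → X → D: 20+11+5+18+17+25 = 96
D → L → X → Q → N → R → D: 20+5+6+15+18+26 = 90
D → L → X → Q → R → N → D: 20+5+6+5+18+8 = 62
D → L → X → N → Q → R → D: 20+5+17+15+5+26 = 88
D → L → X → N → R → Q → D: 20+5+17+18+5+23 = 88
D → L → X → R → Q → N → D: 20+5+1+5+15+8 = 54
D → L → X → R → N → Q → D: 20+5+1+18+15+23 = 82
D → L → N → Q → X → R → D: 20+12+15+6+1+26 = 80
D → L → N → Q → R → X → D: 20+12+15+5+1+25 = 78
… (46 more)
The minimum is 54.
One optimal route: D → L → X → R → Q → N → D (or its reverse).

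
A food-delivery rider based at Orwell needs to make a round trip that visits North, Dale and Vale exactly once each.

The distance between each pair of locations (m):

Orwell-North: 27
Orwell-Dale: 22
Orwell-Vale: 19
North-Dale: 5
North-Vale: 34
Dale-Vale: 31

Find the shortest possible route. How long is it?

There are 3 distinct closed tours to check (reversals are equivalent).
Orwell → North → Dale → Vale → Orwell: 27+5+31+19 = 82
Orwell → North → Vale → Dale → Orwell: 27+34+31+22 = 114
Orwell → Dale → North → Vale → Orwell: 22+5+34+19 = 80
The minimum is 80.
One optimal route: Orwell → Dale → North → Vale → Orwell (or its reverse).

80 m — the shortest possible round trip.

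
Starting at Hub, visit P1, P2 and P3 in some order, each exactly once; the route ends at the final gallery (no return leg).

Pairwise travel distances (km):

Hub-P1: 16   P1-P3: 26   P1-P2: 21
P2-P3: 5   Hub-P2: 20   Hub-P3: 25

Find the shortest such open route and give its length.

There are 3! = 6 possible orderings.
Hub → P1 → P2 → P3: 16+21+5 = 42
Hub → P1 → P3 → P2: 16+26+5 = 47
Hub → P2 → P1 → P3: 20+21+26 = 67
Hub → P2 → P3 → P1: 20+5+26 = 51
Hub → P3 → P1 → P2: 25+26+21 = 72
Hub → P3 → P2 → P1: 25+5+21 = 51
The minimum is 42.
One shortest path: Hub → P1 → P2 → P3.

Minimum one-way distance = 42 km.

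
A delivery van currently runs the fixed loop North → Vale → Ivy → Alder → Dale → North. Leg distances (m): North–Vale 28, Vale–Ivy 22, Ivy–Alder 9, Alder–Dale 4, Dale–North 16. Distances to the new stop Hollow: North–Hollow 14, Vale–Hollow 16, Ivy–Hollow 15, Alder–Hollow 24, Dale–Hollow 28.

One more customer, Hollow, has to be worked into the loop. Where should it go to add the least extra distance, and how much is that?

Insertion cost between consecutive stops i–j is d(i,Hollow) + d(Hollow,j) − d(i,j):
  between North and Vale: 14 + 16 − 28 = 2
  between Vale and Ivy: 16 + 15 − 22 = 9
  between Ivy and Alder: 15 + 24 − 9 = 30
  between Alder and Dale: 24 + 28 − 4 = 48
  between Dale and North: 28 + 14 − 16 = 26
Cheapest insertion is between North and Vale, adding 2.
New total = 79 + 2 = 81.

Adding 2 m by placing Hollow on the North–Vale leg.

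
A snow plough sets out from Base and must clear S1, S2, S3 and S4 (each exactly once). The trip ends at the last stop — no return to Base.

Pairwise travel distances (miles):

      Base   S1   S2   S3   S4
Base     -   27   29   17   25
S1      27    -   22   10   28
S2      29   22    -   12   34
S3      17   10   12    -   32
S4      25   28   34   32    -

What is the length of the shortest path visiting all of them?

Minimum one-way distance = 75 miles.

There are 4! = 24 possible orderings.
Base→S1→S2→S3→S4: 27+22+12+32 = 93
Base→S1→S2→S4→S3: 27+22+34+32 = 115
Base→S1→S3→S2→S4: 27+10+12+34 = 83
Base→S1→S3→S4→S2: 27+10+32+34 = 103
Base→S1→S4→S2→S3: 27+28+34+12 = 101
Base→S1→S4→S3→S2: 27+28+32+12 = 99
Base→S2→S1→S3→S4: 29+22+10+32 = 93
Base→S2→S1→S4→S3: 29+22+28+32 = 111
Base→S2→S3→S1→S4: 29+12+10+28 = 79
Base→S2→S3→S4→S1: 29+12+32+28 = 101
Base→S2→S4→S1→S3: 29+34+28+10 = 101
Base→S2→S4→S3→S1: 29+34+32+10 = 105
Base→S3→S1→S2→S4: 17+10+22+34 = 83
Base→S3→S1→S4→S2: 17+10+28+34 = 89
… (10 more)
Base→S4→S1→S3→S2: 25+28+10+12 = 75  ← best
The minimum is 75.
One shortest path: Base → S4 → S1 → S3 → S2.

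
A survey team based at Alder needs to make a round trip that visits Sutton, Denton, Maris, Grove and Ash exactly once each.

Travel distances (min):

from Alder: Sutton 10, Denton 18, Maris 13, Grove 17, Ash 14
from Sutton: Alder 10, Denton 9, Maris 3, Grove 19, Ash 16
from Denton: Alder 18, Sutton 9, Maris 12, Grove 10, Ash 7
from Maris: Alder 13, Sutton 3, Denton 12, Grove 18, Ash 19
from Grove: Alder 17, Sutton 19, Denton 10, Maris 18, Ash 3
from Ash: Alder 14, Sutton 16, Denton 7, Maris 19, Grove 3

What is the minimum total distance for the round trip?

Alder - Sutton - Denton - Maris - Grove - Ash - Alder: 10+9+12+18+3+14 = 66
Alder - Sutton - Denton - Maris - Ash - Grove - Alder: 10+9+12+19+3+17 = 70
Alder - Sutton - Denton - Grove - Maris - Ash - Alder: 10+9+10+18+19+14 = 80
Alder - Sutton - Denton - Grove - Ash - Maris - Alder: 10+9+10+3+19+13 = 64
Alder - Sutton - Denton - Ash - Maris - Grove - Alder: 10+9+7+19+18+17 = 80
Alder - Sutton - Denton - Ash - Grove - Maris - Alder: 10+9+7+3+18+13 = 60
Alder - Sutton - Maris - Denton - Grove - Ash - Alder: 10+3+12+10+3+14 = 52
Alder - Sutton - Maris - Denton - Ash - Grove - Alder: 10+3+12+7+3+17 = 52
Alder - Sutton - Maris - Grove - Denton - Ash - Alder: 10+3+18+10+7+14 = 62
Alder - Sutton - Maris - Grove - Ash - Denton - Alder: 10+3+18+3+7+18 = 59
Alder - Sutton - Maris - Ash - Denton - Grove - Alder: 10+3+19+7+10+17 = 66
Alder - Sutton - Maris - Ash - Grove - Denton - Alder: 10+3+19+3+10+18 = 63
Alder - Sutton - Grove - Denton - Maris - Ash - Alder: 10+19+10+12+19+14 = 84
Alder - Sutton - Grove - Denton - Ash - Maris - Alder: 10+19+10+7+19+13 = 78
… (46 more)
The minimum is 52.
One optimal route: Alder → Sutton → Maris → Denton → Grove → Ash → Alder (or its reverse).

52 min — the shortest possible round trip.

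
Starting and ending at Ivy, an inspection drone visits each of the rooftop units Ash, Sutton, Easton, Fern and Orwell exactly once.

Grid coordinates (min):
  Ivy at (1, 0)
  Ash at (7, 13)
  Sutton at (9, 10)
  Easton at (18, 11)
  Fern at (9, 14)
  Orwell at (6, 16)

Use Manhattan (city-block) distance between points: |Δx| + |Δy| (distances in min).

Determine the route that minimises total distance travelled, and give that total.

There are 60 distinct closed tours to check (reversals are equivalent).
Ivy - Ash - Sutton - Easton - Fern - Orwell - Ivy: 19+5+10+12+5+21 = 72
Ivy - Ash - Sutton - Easton - Orwell - Fern - Ivy: 19+5+10+17+5+22 = 78
Ivy - Ash - Sutton - Fern - Easton - Orwell - Ivy: 19+5+4+12+17+21 = 78
Ivy - Ash - Sutton - Fern - Orwell - Easton - Ivy: 19+5+4+5+17+28 = 78
Ivy - Ash - Sutton - Orwell - Easton - Fern - Ivy: 19+5+9+17+12+22 = 84
Ivy - Ash - Sutton - Orwell - Fern - Easton - Ivy: 19+5+9+5+12+28 = 78
Ivy - Ash - Easton - Sutton - Fern - Orwell - Ivy: 19+13+10+4+5+21 = 72
Ivy - Ash - Easton - Sutton - Orwell - Fern - Ivy: 19+13+10+9+5+22 = 78
Ivy - Ash - Easton - Fern - Sutton - Orwell - Ivy: 19+13+12+4+9+21 = 78
Ivy - Ash - Easton - Fern - Orwell - Sutton - Ivy: 19+13+12+5+9+18 = 76
Ivy - Ash - Easton - Orwell - Sutton - Fern - Ivy: 19+13+17+9+4+22 = 84
Ivy - Ash - Easton - Orwell - Fern - Sutton - Ivy: 19+13+17+5+4+18 = 76
Ivy - Ash - Fern - Sutton - Easton - Orwell - Ivy: 19+3+4+10+17+21 = 74
Ivy - Ash - Fern - Sutton - Orwell - Easton - Ivy: 19+3+4+9+17+28 = 80
… (46 more)
Ivy - Ash - Orwell - Fern - Easton - Sutton - Ivy: 19+4+5+12+10+18 = 68  ← best
The minimum is 68.
One optimal route: Ivy → Ash → Orwell → Fern → Easton → Sutton → Ivy (or its reverse).

68 min — the shortest possible round trip.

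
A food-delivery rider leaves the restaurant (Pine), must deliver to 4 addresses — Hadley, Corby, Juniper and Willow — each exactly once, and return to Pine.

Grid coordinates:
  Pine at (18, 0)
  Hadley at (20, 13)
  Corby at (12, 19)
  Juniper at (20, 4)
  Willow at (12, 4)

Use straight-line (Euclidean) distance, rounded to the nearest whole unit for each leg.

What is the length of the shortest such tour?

Pine→Hadley→Corby→Juniper→Willow→Pine: 13+10+17+8+7 = 55
Pine→Hadley→Corby→Willow→Juniper→Pine: 13+10+15+8+4 = 50
Pine→Hadley→Juniper→Corby→Willow→Pine: 13+9+17+15+7 = 61
Pine→Hadley→Juniper→Willow→Corby→Pine: 13+9+8+15+20 = 65
Pine→Hadley→Willow→Corby→Juniper→Pine: 13+12+15+17+4 = 61
Pine→Hadley→Willow→Juniper→Corby→Pine: 13+12+8+17+20 = 70
Pine→Corby→Hadley→Juniper→Willow→Pine: 20+10+9+8+7 = 54
Pine→Corby→Hadley→Willow→Juniper→Pine: 20+10+12+8+4 = 54
Pine→Corby→Juniper→Hadley→Willow→Pine: 20+17+9+12+7 = 65
Pine→Corby→Willow→Hadley→Juniper→Pine: 20+15+12+9+4 = 60
Pine→Juniper→Hadley→Corby→Willow→Pine: 4+9+10+15+7 = 45
Pine→Juniper→Corby→Hadley→Willow→Pine: 4+17+10+12+7 = 50
The minimum is 45.
One optimal route: Pine → Juniper → Hadley → Corby → Willow → Pine (or its reverse).

Shortest round trip = 45.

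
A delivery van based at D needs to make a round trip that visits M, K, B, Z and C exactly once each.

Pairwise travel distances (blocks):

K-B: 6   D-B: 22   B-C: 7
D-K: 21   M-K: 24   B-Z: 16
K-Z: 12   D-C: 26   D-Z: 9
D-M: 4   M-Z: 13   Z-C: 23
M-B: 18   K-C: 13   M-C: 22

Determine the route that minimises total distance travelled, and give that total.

There are 60 distinct closed tours to check (reversals are equivalent).
D→M→K→B→Z→C→D: 4+24+6+16+23+26 = 99
D→M→K→B→C→Z→D: 4+24+6+7+23+9 = 73
D→M→K→Z→B→C→D: 4+24+12+16+7+26 = 89
D→M→K→Z→C→B→D: 4+24+12+23+7+22 = 92
D→M→K→C→B→Z→D: 4+24+13+7+16+9 = 73
D→M→K→C→Z→B→D: 4+24+13+23+16+22 = 102
D→M→B→K→Z→C→D: 4+18+6+12+23+26 = 89
D→M→B→K→C→Z→D: 4+18+6+13+23+9 = 73
D→M→B→Z→K→C→D: 4+18+16+12+13+26 = 89
D→M→B→Z→C→K→D: 4+18+16+23+13+21 = 95
D→M→B→C→K→Z→D: 4+18+7+13+12+9 = 63
D→M→B→C→Z→K→D: 4+18+7+23+12+21 = 85
D→M→Z→K→B→C→D: 4+13+12+6+7+26 = 68
D→M→Z→K→C→B→D: 4+13+12+13+7+22 = 71
… (46 more)
D→M→C→B→K→Z→D: 4+22+7+6+12+9 = 60  ← best
The minimum is 60.
One optimal route: D → M → C → B → K → Z → D (or its reverse).

Minimum total distance: 60 blocks.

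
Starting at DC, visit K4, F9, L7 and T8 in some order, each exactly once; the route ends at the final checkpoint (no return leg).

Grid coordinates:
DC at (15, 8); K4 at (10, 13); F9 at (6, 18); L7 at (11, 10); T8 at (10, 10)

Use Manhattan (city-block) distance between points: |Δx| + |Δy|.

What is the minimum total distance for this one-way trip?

Minimum one-way distance = 19.

There are 4! = 24 possible orderings.
DC→K4→F9→L7→T8: 10+9+13+1 = 33
DC→K4→F9→T8→L7: 10+9+12+1 = 32
DC→K4→L7→F9→T8: 10+4+13+12 = 39
DC→K4→L7→T8→F9: 10+4+1+12 = 27
DC→K4→T8→F9→L7: 10+3+12+13 = 38
DC→K4→T8→L7→F9: 10+3+1+13 = 27
DC→F9→K4→L7→T8: 19+9+4+1 = 33
DC→F9→K4→T8→L7: 19+9+3+1 = 32
DC→F9→L7→K4→T8: 19+13+4+3 = 39
DC→F9→L7→T8→K4: 19+13+1+3 = 36
DC→F9→T8→K4→L7: 19+12+3+4 = 38
DC→F9→T8→L7→K4: 19+12+1+4 = 36
DC→L7→K4→F9→T8: 6+4+9+12 = 31
DC→L7→K4→T8→F9: 6+4+3+12 = 25
… (10 more)
DC→L7→T8→K4→F9: 6+1+3+9 = 19  ← best
The minimum is 19.
One shortest path: DC → L7 → T8 → K4 → F9.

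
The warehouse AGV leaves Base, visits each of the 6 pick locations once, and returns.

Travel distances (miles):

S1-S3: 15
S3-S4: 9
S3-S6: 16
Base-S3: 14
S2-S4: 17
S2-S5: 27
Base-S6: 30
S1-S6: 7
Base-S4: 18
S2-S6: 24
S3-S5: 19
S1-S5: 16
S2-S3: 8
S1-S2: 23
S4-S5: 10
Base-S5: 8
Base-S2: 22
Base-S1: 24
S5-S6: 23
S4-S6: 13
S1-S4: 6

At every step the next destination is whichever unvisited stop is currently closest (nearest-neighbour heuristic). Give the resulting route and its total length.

From Base: distances to unvisited — S5=8, S3=14, S4=18, S2=22, S1=24, S6=30. Nearest is S5 (8).
From S5: distances to unvisited — S4=10, S1=16, S3=19, S6=23, S2=27. Nearest is S4 (10).
From S4: distances to unvisited — S1=6, S3=9, S6=13, S2=17. Nearest is S1 (6).
From S1: distances to unvisited — S6=7, S3=15, S2=23. Nearest is S6 (7).
From S6: distances to unvisited — S3=16, S2=24. Nearest is S3 (16).
From S3: distances to unvisited — S2=8. Nearest is S2 (8).
Return S2→Base: 22.
Total = 8 + 10 + 6 + 7 + 16 + 8 + 22 = 77.

Nearest-neighbour total = 77 miles; route Base → S5 → S4 → S1 → S6 → S3 → S2 → Base.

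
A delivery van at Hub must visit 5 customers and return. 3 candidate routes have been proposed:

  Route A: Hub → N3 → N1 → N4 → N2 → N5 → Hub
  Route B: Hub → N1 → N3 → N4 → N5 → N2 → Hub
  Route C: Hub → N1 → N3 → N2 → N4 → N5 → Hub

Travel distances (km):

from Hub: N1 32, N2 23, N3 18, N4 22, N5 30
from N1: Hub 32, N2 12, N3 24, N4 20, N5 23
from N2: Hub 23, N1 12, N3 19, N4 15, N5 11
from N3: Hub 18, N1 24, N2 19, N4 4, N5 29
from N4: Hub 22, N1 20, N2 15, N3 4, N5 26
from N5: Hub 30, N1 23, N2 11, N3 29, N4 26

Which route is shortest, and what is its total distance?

Route A: 18 + 24 + 20 + 15 + 11 + 30 = 118
Route B: 32 + 24 + 4 + 26 + 11 + 23 = 120
Route C: 32 + 24 + 19 + 15 + 26 + 30 = 146

Shortest is Route A, total 118 km.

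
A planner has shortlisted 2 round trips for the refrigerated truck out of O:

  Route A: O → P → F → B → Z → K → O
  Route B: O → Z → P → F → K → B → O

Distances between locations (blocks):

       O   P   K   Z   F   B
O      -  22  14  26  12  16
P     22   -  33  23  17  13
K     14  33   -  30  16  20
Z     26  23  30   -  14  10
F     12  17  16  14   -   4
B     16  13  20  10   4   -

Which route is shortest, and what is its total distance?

97 blocks — Route A is the shortest.

Route A: 22 + 17 + 4 + 10 + 30 + 14 = 97
Route B: 26 + 23 + 17 + 16 + 20 + 16 = 118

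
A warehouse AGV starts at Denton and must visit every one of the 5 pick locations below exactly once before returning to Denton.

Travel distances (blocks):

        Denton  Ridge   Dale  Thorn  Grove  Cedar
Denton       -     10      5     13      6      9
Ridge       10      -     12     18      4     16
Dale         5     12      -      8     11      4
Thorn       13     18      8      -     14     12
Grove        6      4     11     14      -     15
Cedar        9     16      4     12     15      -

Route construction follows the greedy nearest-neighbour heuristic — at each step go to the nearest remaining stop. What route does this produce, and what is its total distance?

Total distance 49 blocks via the nearest-neighbour route Denton → Dale → Cedar → Thorn → Grove → Ridge → Denton.

Denton → [Dale:5 / Grove:6 / Cedar:9 / Ridge:10 / Thorn:13] → Dale (5)
Dale → [Cedar:4 / Thorn:8 / Grove:11 / Ridge:12] → Cedar (4)
Cedar → [Thorn:12 / Grove:15 / Ridge:16] → Thorn (12)
Thorn → [Grove:14 / Ridge:18] → Grove (14)
Grove → [Ridge:4] → Ridge (4)
Return Ridge→Denton: 10.
Total = 5 + 4 + 12 + 14 + 4 + 10 = 49.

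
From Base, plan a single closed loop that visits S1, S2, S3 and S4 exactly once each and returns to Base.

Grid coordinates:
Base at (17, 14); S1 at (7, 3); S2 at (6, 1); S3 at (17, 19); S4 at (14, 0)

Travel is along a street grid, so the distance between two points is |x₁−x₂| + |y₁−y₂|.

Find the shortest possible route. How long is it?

With 4 stops there are 4!/2 = 12 distinct round trips (a route and its reverse cost the same).
Base→S1→S2→S3→S4→Base: 21+3+29+22+17 = 92
Base→S1→S2→S4→S3→Base: 21+3+9+22+5 = 60
Base→S1→S3→S2→S4→Base: 21+26+29+9+17 = 102
Base→S1→S3→S4→S2→Base: 21+26+22+9+24 = 102
Base→S1→S4→S2→S3→Base: 21+10+9+29+5 = 74
Base→S1→S4→S3→S2→Base: 21+10+22+29+24 = 106
Base→S2→S1→S3→S4→Base: 24+3+26+22+17 = 92
Base→S2→S1→S4→S3→Base: 24+3+10+22+5 = 64
Base→S2→S3→S1→S4→Base: 24+29+26+10+17 = 106
Base→S2→S4→S1→S3→Base: 24+9+10+26+5 = 74
Base→S3→S1→S2→S4→Base: 5+26+3+9+17 = 60
Base→S3→S2→S1→S4→Base: 5+29+3+10+17 = 64
The minimum is 60.
One optimal route: Base → S1 → S2 → S4 → S3 → Base (or its reverse).

60 — the shortest possible round trip.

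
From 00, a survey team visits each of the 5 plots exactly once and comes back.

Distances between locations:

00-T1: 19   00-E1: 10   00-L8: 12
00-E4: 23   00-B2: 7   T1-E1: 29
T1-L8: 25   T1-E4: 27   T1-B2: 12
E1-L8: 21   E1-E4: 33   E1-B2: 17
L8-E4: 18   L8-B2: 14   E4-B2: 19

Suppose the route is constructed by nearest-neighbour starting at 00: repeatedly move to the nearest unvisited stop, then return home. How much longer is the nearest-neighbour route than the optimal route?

The nearest-neighbour route is 10 longer than optimal.

00: B2=7, E1=10, L8=12, T1=19, E4=23 ⇒ B2
B2: T1=12, L8=14, E1=17, E4=19 ⇒ T1
T1: L8=25, E4=27, E1=29 ⇒ L8
L8: E4=18, E1=21 ⇒ E4
E4: E1=33 ⇒ E1
NN route 00 → B2 → T1 → L8 → E4 → E1 → 00 costs 105.
Optimal: 00 → E1 → L8 → E4 → T1 → B2 → 00 costs 95 (by enumerating all 60 distinct tours).
Excess = 105 − 95 = 10.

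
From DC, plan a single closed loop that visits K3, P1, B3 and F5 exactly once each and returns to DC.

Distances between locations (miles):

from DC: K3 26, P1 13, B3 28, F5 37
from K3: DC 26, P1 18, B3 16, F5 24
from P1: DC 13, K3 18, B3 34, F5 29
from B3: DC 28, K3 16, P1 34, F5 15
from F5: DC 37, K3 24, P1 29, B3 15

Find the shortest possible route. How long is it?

With 4 stops there are 4!/2 = 12 distinct round trips (a route and its reverse cost the same).
DC → K3 → P1 → B3 → F5 → DC: 26+18+34+15+37 = 130
DC → K3 → P1 → F5 → B3 → DC: 26+18+29+15+28 = 116
DC → K3 → B3 → P1 → F5 → DC: 26+16+34+29+37 = 142
DC → K3 → B3 → F5 → P1 → DC: 26+16+15+29+13 = 99
DC → K3 → F5 → P1 → B3 → DC: 26+24+29+34+28 = 141
DC → K3 → F5 → B3 → P1 → DC: 26+24+15+34+13 = 112
DC → P1 → K3 → B3 → F5 → DC: 13+18+16+15+37 = 99
DC → P1 → K3 → F5 → B3 → DC: 13+18+24+15+28 = 98
DC → P1 → B3 → K3 → F5 → DC: 13+34+16+24+37 = 124
DC → P1 → F5 → K3 → B3 → DC: 13+29+24+16+28 = 110
DC → B3 → K3 → P1 → F5 → DC: 28+16+18+29+37 = 128
DC → B3 → P1 → K3 → F5 → DC: 28+34+18+24+37 = 141
The minimum is 98.
One optimal route: DC → P1 → K3 → F5 → B3 → DC (or its reverse).

98 miles — the shortest possible round trip.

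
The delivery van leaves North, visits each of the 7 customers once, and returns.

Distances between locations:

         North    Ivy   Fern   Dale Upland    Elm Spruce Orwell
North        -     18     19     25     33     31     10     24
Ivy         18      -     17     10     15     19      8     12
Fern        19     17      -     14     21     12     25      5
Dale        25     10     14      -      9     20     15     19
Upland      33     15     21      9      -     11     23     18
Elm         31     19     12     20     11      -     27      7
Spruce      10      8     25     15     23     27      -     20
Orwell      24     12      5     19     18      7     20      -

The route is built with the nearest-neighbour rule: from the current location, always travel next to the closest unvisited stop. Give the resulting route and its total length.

Total distance 79 via the nearest-neighbour route North → Spruce → Ivy → Dale → Upland → Elm → Orwell → Fern → North.

North → [Spruce:10 / Ivy:18 / Fern:19 / Orwell:24 / Dale:25 / Elm:31 / Upland:33] → Spruce (10)
Spruce → [Ivy:8 / Dale:15 / Orwell:20 / Upland:23 / Fern:25 / Elm:27] → Ivy (8)
Ivy → [Dale:10 / Orwell:12 / Upland:15 / Fern:17 / Elm:19] → Dale (10)
Dale → [Upland:9 / Fern:14 / Orwell:19 / Elm:20] → Upland (9)
Upland → [Elm:11 / Orwell:18 / Fern:21] → Elm (11)
Elm → [Orwell:7 / Fern:12] → Orwell (7)
Orwell → [Fern:5] → Fern (5)
Return Fern→North: 19.
Total = 10 + 8 + 10 + 9 + 11 + 7 + 5 + 19 = 79.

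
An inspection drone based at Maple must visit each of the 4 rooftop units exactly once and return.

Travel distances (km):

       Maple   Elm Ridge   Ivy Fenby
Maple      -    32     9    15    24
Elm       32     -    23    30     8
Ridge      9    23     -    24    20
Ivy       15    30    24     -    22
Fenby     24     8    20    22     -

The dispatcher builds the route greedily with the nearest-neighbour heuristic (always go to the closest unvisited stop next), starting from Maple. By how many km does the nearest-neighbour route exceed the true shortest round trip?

Maple: Ridge=9, Ivy=15, Fenby=24, Elm=32 ⇒ Ridge
Ridge: Fenby=20, Elm=23, Ivy=24 ⇒ Fenby
Fenby: Elm=8, Ivy=22 ⇒ Elm
Elm: Ivy=30 ⇒ Ivy
NN route Maple → Ridge → Fenby → Elm → Ivy → Maple costs 82.
Optimal: Maple → Ridge → Elm → Fenby → Ivy → Maple costs 77 (by enumerating all 12 distinct tours).
Excess = 82 − 77 = 5.

5 km longer than the optimal tour.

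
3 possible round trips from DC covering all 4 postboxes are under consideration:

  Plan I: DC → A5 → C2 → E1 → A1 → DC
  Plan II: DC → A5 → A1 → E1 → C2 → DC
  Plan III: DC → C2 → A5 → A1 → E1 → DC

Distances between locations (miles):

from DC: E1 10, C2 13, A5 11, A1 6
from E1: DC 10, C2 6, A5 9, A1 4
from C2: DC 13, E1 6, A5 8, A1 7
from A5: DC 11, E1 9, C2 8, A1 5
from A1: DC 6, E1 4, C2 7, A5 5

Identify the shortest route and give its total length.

Plan I: 11 + 8 + 6 + 4 + 6 = 35
Plan II: 11 + 5 + 4 + 6 + 13 = 39
Plan III: 13 + 8 + 5 + 4 + 10 = 40

35 miles — Plan I is the shortest.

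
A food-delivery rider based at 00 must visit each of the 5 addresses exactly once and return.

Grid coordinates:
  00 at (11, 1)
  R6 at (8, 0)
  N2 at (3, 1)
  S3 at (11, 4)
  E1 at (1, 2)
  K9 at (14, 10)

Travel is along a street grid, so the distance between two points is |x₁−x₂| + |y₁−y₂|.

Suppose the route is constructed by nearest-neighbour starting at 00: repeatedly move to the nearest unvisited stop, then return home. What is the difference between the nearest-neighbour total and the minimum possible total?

From 00: S3=3, R6=4, N2=8, E1=11, K9=12 → choose S3 (3).
From S3: R6=7, K9=9, N2=11, E1=12 → choose R6 (7).
From R6: N2=6, E1=9, K9=16 → choose N2 (6).
From N2: E1=3, K9=20 → choose E1 (3).
From E1: K9=21 → choose K9 (21).
NN route 00 → S3 → R6 → N2 → E1 → K9 → 00 costs 52.
Optimal: 00 → R6 → N2 → E1 → S3 → K9 → 00 costs 46 (by enumerating all 60 distinct tours).
Excess = 52 − 46 = 6.

The nearest-neighbour route is 6 longer than optimal.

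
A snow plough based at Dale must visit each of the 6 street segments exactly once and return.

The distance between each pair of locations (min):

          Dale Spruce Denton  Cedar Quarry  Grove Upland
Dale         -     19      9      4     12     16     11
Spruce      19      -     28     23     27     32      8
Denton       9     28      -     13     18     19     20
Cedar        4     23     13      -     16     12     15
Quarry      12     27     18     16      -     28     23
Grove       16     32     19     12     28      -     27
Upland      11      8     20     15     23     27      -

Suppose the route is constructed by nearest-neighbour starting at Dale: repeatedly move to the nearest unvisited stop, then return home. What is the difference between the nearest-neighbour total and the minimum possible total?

From Dale: Cedar=4, Denton=9, Upland=11, Quarry=12, Grove=16, Spruce=19 → choose Cedar (4).
From Cedar: Grove=12, Denton=13, Upland=15, Quarry=16, Spruce=23 → choose Grove (12).
From Grove: Denton=19, Upland=27, Quarry=28, Spruce=32 → choose Denton (19).
From Denton: Quarry=18, Upland=20, Spruce=28 → choose Quarry (18).
From Quarry: Upland=23, Spruce=27 → choose Upland (23).
From Upland: Spruce=8 → choose Spruce (8).
NN route Dale → Cedar → Grove → Denton → Quarry → Upland → Spruce → Dale costs 103.
Optimal: Dale → Cedar → Grove → Denton → Quarry → Spruce → Upland → Dale costs 99 (by enumerating all 360 distinct tours).
Excess = 103 − 99 = 4.

4 min longer than the optimal tour.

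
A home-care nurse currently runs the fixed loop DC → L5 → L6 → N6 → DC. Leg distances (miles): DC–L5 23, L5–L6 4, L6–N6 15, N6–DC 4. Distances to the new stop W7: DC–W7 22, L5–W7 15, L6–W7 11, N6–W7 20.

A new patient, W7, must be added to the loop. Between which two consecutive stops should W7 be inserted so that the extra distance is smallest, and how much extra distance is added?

Adding 14 miles by placing W7 on the DC–L5 leg.

Insertion cost between consecutive stops i–j is d(i,W7) + d(W7,j) − d(i,j):
  between DC and L5: 22 + 15 − 23 = 14
  between L5 and L6: 15 + 11 − 4 = 22
  between L6 and N6: 11 + 20 − 15 = 16
  between N6 and DC: 20 + 22 − 4 = 38
Cheapest insertion is between DC and L5, adding 14.
New total = 46 + 14 = 60.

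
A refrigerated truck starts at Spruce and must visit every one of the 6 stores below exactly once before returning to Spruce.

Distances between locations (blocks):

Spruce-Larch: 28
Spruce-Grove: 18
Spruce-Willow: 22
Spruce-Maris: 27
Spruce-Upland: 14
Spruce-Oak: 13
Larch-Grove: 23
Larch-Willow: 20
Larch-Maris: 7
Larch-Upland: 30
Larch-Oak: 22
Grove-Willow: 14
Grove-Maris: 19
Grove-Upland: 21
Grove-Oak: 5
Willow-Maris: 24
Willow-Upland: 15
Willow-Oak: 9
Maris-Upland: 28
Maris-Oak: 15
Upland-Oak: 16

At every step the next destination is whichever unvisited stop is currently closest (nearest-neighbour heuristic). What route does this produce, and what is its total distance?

110 blocks along Spruce → Oak → Grove → Willow → Upland → Maris → Larch → Spruce.

Spruce → [Oak:13 / Upland:14 / Grove:18 / Willow:22 / Maris:27 / Larch:28] → Oak (13)
Oak → [Grove:5 / Willow:9 / Maris:15 / Upland:16 / Larch:22] → Grove (5)
Grove → [Willow:14 / Maris:19 / Upland:21 / Larch:23] → Willow (14)
Willow → [Upland:15 / Larch:20 / Maris:24] → Upland (15)
Upland → [Maris:28 / Larch:30] → Maris (28)
Maris → [Larch:7] → Larch (7)
Return Larch→Spruce: 28.
Total = 13 + 5 + 14 + 15 + 28 + 7 + 28 = 110.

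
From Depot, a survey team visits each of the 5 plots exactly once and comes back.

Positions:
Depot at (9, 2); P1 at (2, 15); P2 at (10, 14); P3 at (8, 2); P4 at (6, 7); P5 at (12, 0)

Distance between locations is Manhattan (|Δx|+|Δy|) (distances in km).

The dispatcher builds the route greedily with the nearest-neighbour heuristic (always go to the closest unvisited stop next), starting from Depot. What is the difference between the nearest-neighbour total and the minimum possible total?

From Depot: P3=1, P5=5, P4=8, P2=13, P1=20 → choose P3 (1).
From P3: P5=6, P4=7, P2=14, P1=19 → choose P5 (6).
From P5: P4=13, P2=16, P1=25 → choose P4 (13).
From P4: P2=11, P1=12 → choose P2 (11).
From P2: P1=9 → choose P1 (9).
NN route Depot → P3 → P5 → P4 → P2 → P1 → Depot costs 60.
Optimal: Depot → P3 → P4 → P1 → P2 → P5 → Depot costs 50 (by enumerating all 60 distinct tours).
Excess = 60 − 50 = 10.

Excess over optimum: 10 km.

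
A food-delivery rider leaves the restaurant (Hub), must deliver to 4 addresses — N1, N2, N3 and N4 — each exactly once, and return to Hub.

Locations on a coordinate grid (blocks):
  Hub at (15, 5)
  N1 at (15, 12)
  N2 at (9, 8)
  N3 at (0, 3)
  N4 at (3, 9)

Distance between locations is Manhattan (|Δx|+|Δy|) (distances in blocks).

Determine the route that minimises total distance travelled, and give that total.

Minimum total distance: 50 blocks.

With 4 stops there are 4!/2 = 12 distinct round trips (a route and its reverse cost the same).
Hub - N1 - N2 - N3 - N4 - Hub: 7+10+14+9+16 = 56
Hub - N1 - N2 - N4 - N3 - Hub: 7+10+7+9+17 = 50
Hub - N1 - N3 - N2 - N4 - Hub: 7+24+14+7+16 = 68
Hub - N1 - N3 - N4 - N2 - Hub: 7+24+9+7+9 = 56
Hub - N1 - N4 - N2 - N3 - Hub: 7+15+7+14+17 = 60
Hub - N1 - N4 - N3 - N2 - Hub: 7+15+9+14+9 = 54
Hub - N2 - N1 - N3 - N4 - Hub: 9+10+24+9+16 = 68
Hub - N2 - N1 - N4 - N3 - Hub: 9+10+15+9+17 = 60
Hub - N2 - N3 - N1 - N4 - Hub: 9+14+24+15+16 = 78
Hub - N2 - N4 - N1 - N3 - Hub: 9+7+15+24+17 = 72
Hub - N3 - N1 - N2 - N4 - Hub: 17+24+10+7+16 = 74
Hub - N3 - N2 - N1 - N4 - Hub: 17+14+10+15+16 = 72
The minimum is 50.
One optimal route: Hub → N1 → N2 → N4 → N3 → Hub (or its reverse).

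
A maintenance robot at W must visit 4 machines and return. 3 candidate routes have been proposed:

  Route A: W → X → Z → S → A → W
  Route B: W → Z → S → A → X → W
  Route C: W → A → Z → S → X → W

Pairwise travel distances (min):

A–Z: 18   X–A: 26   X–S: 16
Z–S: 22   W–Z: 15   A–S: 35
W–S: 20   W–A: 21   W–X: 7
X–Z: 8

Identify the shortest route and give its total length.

Shortest is Route C, total 84 min.

Route A: 7 + 8 + 22 + 35 + 21 = 93
Route B: 15 + 22 + 35 + 26 + 7 = 105
Route C: 21 + 18 + 22 + 16 + 7 = 84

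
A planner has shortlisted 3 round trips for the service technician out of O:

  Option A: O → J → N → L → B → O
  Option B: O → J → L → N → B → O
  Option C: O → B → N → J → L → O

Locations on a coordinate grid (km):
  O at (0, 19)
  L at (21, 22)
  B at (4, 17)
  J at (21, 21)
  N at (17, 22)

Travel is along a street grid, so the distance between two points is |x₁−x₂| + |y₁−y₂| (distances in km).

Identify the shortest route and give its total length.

52 km — Option B is the shortest.

Option A: 23 + 5 + 4 + 22 + 6 = 60
Option B: 23 + 1 + 4 + 18 + 6 = 52
Option C: 6 + 18 + 5 + 1 + 24 = 54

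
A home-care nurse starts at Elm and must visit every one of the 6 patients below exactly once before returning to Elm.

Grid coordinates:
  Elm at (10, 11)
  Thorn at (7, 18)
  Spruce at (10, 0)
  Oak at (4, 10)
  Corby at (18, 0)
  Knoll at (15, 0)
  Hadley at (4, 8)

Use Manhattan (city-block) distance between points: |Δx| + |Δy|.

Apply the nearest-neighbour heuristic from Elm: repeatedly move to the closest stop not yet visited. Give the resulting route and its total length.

70 along Elm → Oak → Hadley → Thorn → Spruce → Knoll → Corby → Elm.

Elm → [Oak:7 / Hadley:9 / Thorn:10 / Spruce:11 / Knoll:16 / Corby:19] → Oak (7)
Oak → [Hadley:2 / Thorn:11 / Spruce:16 / Knoll:21 / Corby:24] → Hadley (2)
Hadley → [Thorn:13 / Spruce:14 / Knoll:19 / Corby:22] → Thorn (13)
Thorn → [Spruce:21 / Knoll:26 / Corby:29] → Spruce (21)
Spruce → [Knoll:5 / Corby:8] → Knoll (5)
Knoll → [Corby:3] → Corby (3)
Return Corby→Elm: 19.
Total = 7 + 2 + 13 + 21 + 5 + 3 + 19 = 70.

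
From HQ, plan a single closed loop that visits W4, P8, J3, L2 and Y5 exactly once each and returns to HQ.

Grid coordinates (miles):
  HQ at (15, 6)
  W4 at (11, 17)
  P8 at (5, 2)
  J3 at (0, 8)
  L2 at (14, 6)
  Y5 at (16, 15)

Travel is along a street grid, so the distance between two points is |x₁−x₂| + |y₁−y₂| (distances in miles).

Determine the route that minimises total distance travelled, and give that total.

Minimum total distance: 62 miles.

There are 60 distinct closed tours to check (reversals are equivalent).
HQ → W4 → P8 → J3 → L2 → Y5 → HQ: 15+21+11+16+11+10 = 84
HQ → W4 → P8 → J3 → Y5 → L2 → HQ: 15+21+11+23+11+1 = 82
HQ → W4 → P8 → L2 → J3 → Y5 → HQ: 15+21+13+16+23+10 = 98
HQ → W4 → P8 → L2 → Y5 → J3 → HQ: 15+21+13+11+23+17 = 100
HQ → W4 → P8 → Y5 → J3 → L2 → HQ: 15+21+24+23+16+1 = 100
HQ → W4 → P8 → Y5 → L2 → J3 → HQ: 15+21+24+11+16+17 = 104
HQ → W4 → J3 → P8 → L2 → Y5 → HQ: 15+20+11+13+11+10 = 80
HQ → W4 → J3 → P8 → Y5 → L2 → HQ: 15+20+11+24+11+1 = 82
HQ → W4 → J3 → L2 → P8 → Y5 → HQ: 15+20+16+13+24+10 = 98
HQ → W4 → J3 → L2 → Y5 → P8 → HQ: 15+20+16+11+24+14 = 100
HQ → W4 → J3 → Y5 → P8 → L2 → HQ: 15+20+23+24+13+1 = 96
HQ → W4 → J3 → Y5 → L2 → P8 → HQ: 15+20+23+11+13+14 = 96
HQ → W4 → L2 → P8 → J3 → Y5 → HQ: 15+14+13+11+23+10 = 86
HQ → W4 → L2 → P8 → Y5 → J3 → HQ: 15+14+13+24+23+17 = 106
… (46 more)
HQ → L2 → P8 → J3 → W4 → Y5 → HQ: 1+13+11+20+7+10 = 62  ← best
The minimum is 62.
One optimal route: HQ → L2 → P8 → J3 → W4 → Y5 → HQ (or its reverse).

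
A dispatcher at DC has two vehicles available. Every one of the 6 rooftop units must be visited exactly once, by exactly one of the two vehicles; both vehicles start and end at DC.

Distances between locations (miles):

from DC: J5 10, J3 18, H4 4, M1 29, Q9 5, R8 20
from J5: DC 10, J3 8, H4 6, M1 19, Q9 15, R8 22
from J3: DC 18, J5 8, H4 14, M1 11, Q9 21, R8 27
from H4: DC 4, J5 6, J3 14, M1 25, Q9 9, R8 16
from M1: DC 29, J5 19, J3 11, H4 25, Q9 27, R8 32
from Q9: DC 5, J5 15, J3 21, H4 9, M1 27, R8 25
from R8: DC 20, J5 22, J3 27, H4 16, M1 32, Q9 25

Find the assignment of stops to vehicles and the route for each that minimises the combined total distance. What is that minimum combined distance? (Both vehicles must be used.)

91 miles — the smallest possible combined total.

There are 2^5 − 1 = 31 ways to divide the 6 stops into two non-empty groups. For each, the best each vehicle can do is its own shortest tour through its group:
  {J5} + {J3, H4, M1, Q9, R8}: 20 + 89 = 109
  {J3} + {J5, H4, M1, Q9, R8}: 36 + 91 = 127
  {J5, J3} + {H4, M1, Q9, R8}: 36 + 84 = 120
  {H4} + {J5, J3, M1, Q9, R8}: 8 + 91 = 99
  {J5, H4} + {J3, M1, Q9, R8}: 20 + 89 = 109
  {J3, H4} + {J5, M1, Q9, R8}: 36 + 91 = 127
  … (31 splits in total)
  {Q9} + {J5, J3, H4, M1, R8}: 10 + 81 = 91  ← best
Best: vehicle 1 DC → Q9 → DC = 10; vehicle 2 DC → J5 → J3 → M1 → R8 → H4 → DC = 81; combined 91.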